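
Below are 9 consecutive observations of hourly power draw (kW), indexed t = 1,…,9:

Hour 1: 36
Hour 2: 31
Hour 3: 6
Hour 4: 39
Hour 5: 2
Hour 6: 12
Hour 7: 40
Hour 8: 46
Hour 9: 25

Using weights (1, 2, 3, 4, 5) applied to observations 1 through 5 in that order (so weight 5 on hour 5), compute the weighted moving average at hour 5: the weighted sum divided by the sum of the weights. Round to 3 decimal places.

18.800

Weighted sum: 1·36 + 2·31 + 3·6 + 4·39 + 5·2 = 36 + 62 + 18 + 156 + 10 = 282
Weight total: 1 + 2 + 3 + 4 + 5 = 15
WMA = 282 / 15 = 18.800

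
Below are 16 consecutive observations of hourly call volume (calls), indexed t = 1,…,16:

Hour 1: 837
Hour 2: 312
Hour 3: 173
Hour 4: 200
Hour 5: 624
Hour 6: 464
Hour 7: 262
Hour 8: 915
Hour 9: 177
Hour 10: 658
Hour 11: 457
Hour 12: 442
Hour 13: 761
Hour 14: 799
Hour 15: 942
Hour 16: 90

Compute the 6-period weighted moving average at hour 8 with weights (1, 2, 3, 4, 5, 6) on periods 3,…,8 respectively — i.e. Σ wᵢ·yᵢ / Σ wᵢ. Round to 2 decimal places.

Weighted sum: 1·173 + 2·200 + 3·624 + 4·464 + 5·262 + 6·915 = 173 + 400 + 1872 + 1856 + 1310 + 5490 = 11101
Weight total: 1 + 2 + 3 + 4 + 5 + 6 = 21
WMA = 11101 / 21 = 528.62

528.62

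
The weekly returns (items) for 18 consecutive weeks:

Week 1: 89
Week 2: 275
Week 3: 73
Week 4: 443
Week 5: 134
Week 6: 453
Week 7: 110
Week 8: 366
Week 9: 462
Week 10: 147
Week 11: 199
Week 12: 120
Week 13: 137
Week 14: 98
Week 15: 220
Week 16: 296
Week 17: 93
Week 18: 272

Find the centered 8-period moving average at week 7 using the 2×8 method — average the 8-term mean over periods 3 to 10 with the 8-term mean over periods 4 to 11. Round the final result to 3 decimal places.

281.375

Sum over 3–10: 73 + 443 + 134 + 453 + 110 + 366 + 462 + 147 = 2188
Sum over 4–11: 443 + 134 + 453 + 110 + 366 + 462 + 147 + 199 = 2314
CMA at t=7 = (2188 + 2314) / (2·8) = 4502 / 16 = 281.375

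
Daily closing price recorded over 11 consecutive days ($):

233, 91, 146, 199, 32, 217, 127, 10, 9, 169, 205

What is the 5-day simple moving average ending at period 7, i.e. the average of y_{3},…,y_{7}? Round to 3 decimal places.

Sum of periods 3–7: 146 + 199 + 32 + 217 + 127 = 721
Divide by 5: 721 / 5 = 144.200

144.200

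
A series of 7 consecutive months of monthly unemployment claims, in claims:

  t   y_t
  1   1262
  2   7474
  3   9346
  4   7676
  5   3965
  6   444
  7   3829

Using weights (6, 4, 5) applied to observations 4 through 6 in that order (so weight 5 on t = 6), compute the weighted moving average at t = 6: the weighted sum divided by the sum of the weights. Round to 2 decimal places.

Weighted sum: 6·7676 + 4·3965 + 5·444 = 46056 + 15860 + 2220 = 64136
Weight total: 6 + 4 + 5 = 15
WMA = 64136 / 15 = 4275.73

4275.73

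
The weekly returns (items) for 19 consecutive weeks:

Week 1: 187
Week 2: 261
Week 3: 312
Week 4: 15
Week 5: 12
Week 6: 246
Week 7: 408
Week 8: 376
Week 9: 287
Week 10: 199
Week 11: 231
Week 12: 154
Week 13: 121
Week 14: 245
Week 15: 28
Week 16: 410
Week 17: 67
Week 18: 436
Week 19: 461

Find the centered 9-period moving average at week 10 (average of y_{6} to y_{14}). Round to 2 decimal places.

Sum of periods 6–14: 246 + 408 + 376 + 287 + 199 + 231 + 154 + 121 + 245 = 2267
Divide by 9: 2267 / 9 = 251.89

251.89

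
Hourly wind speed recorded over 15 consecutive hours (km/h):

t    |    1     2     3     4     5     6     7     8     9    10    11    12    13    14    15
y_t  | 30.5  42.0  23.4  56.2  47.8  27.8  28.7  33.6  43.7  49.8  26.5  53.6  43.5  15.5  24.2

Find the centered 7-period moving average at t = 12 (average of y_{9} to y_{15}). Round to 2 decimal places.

Sum of periods 9–15: 43.7 + 49.8 + 26.5 + 53.6 + 43.5 + 15.5 + 24.2 = 256.8
Divide by 7: 256.8 / 7 = 36.69

36.69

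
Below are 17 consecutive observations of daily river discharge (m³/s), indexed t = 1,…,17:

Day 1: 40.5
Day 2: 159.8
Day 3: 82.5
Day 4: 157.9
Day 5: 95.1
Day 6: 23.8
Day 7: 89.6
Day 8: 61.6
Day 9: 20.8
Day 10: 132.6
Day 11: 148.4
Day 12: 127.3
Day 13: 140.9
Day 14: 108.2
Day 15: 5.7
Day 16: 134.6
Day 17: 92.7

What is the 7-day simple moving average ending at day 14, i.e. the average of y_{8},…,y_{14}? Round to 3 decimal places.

Sum of periods 8–14: 61.6 + 20.8 + 132.6 + 148.4 + 127.3 + 140.9 + 108.2 = 739.8
Divide by 7: 739.8 / 7 = 105.686

105.686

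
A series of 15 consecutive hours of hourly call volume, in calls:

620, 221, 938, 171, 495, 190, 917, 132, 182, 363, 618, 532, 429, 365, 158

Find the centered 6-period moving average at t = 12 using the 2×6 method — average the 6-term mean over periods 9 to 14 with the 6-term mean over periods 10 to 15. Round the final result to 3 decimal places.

Sum over 9–14: 182 + 363 + 618 + 532 + 429 + 365 = 2489
Sum over 10–15: 363 + 618 + 532 + 429 + 365 + 158 = 2465
CMA at t=12 = (2489 + 2465) / (2·6) = 4954 / 12 = 412.833

412.833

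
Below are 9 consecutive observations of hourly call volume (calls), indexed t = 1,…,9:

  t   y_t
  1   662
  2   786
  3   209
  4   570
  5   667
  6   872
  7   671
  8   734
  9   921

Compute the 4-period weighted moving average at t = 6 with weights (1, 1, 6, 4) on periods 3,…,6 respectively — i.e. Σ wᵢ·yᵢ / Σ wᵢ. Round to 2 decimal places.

689.08

Weighted sum: 1·209 + 1·570 + 6·667 + 4·872 = 209 + 570 + 4002 + 3488 = 8269
Weight total: 1 + 1 + 6 + 4 = 12
WMA = 8269 / 12 = 689.08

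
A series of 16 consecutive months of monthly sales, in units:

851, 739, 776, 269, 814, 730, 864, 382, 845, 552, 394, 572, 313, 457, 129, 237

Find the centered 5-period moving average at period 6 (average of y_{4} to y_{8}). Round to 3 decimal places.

Sum of periods 4–8: 269 + 814 + 730 + 864 + 382 = 3059
Divide by 5: 3059 / 5 = 611.800

611.800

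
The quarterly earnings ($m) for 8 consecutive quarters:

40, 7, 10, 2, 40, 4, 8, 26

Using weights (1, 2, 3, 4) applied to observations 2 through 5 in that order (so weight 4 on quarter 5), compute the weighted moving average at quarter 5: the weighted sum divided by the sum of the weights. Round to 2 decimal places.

19.30

Weighted sum: 1·7 + 2·10 + 3·2 + 4·40 = 7 + 20 + 6 + 160 = 193
Weight total: 1 + 2 + 3 + 4 = 10
WMA = 193 / 10 = 19.30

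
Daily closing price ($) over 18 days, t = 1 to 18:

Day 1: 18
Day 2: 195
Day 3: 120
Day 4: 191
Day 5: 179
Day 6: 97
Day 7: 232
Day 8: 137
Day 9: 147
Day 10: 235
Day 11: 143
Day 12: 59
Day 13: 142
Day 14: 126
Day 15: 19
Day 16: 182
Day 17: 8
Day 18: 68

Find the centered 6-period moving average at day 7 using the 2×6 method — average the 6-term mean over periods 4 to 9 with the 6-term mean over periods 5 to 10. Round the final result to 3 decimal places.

167.500

Sum over 4–9: 191 + 179 + 97 + 232 + 137 + 147 = 983
Sum over 5–10: 179 + 97 + 232 + 137 + 147 + 235 = 1027
CMA at t=7 = (983 + 1027) / (2·6) = 2010 / 12 = 167.500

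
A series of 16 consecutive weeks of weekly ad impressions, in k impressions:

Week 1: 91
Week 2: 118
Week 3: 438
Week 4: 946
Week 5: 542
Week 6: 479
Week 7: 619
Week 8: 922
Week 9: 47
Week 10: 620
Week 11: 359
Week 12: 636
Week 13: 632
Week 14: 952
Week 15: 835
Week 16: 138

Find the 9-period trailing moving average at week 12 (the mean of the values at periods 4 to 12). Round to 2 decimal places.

574.44

Sum of periods 4–12: 946 + 542 + 479 + 619 + 922 + 47 + 620 + 359 + 636 = 5170
Divide by 9: 5170 / 9 = 574.44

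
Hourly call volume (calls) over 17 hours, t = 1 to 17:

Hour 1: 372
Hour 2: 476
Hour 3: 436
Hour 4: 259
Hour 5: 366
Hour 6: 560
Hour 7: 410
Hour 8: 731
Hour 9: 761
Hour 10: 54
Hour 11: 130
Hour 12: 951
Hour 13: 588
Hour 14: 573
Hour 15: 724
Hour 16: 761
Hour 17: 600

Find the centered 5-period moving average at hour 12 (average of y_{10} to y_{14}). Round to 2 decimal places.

459.20

Sum of periods 10–14: 54 + 130 + 951 + 588 + 573 = 2296
Divide by 5: 2296 / 5 = 459.20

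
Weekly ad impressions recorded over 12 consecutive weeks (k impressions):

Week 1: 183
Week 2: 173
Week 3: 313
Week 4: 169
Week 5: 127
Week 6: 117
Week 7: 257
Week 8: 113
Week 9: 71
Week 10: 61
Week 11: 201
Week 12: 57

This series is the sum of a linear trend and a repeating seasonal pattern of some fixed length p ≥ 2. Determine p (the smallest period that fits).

4

First differences y_{t+1} − y_t: -10, 140, -144, -42, -10, 140, -144, -42, -10, 140, …
The difference pattern repeats every 4 terms and not for any smaller step, so p = 4.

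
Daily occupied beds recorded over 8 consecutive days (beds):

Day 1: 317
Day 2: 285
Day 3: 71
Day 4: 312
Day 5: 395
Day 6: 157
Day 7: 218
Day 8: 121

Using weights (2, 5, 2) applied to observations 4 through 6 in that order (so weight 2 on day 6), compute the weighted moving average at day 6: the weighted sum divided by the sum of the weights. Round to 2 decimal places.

Weighted sum: 2·312 + 5·395 + 2·157 = 624 + 1975 + 314 = 2913
Weight total: 2 + 5 + 2 = 9
WMA = 2913 / 9 = 323.67

323.67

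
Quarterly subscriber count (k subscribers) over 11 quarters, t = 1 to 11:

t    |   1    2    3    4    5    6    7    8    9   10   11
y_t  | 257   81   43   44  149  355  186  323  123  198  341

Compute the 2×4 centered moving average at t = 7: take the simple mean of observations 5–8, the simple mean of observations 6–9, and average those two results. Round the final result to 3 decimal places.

Sum over 5–8: 149 + 355 + 186 + 323 = 1013
Sum over 6–9: 355 + 186 + 323 + 123 = 987
CMA at t=7 = (1013 + 987) / (2·4) = 2000 / 8 = 250.000

250.000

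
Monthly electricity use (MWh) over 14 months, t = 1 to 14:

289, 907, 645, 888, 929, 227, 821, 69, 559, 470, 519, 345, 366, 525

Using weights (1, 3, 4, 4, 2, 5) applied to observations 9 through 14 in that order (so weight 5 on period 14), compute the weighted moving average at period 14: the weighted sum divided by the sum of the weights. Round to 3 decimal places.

Weighted sum: 1·559 + 3·470 + 4·519 + 4·345 + 2·366 + 5·525 = 559 + 1410 + 2076 + 1380 + 732 + 2625 = 8782
Weight total: 1 + 3 + 4 + 4 + 2 + 5 = 19
WMA = 8782 / 19 = 462.211

462.211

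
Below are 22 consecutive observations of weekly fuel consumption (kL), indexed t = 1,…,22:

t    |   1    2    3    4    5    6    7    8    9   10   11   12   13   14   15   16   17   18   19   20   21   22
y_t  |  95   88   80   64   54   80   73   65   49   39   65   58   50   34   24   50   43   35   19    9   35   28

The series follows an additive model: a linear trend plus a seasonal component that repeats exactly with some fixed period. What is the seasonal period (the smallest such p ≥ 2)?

5

First differences y_{t+1} − y_t: -7, -8, -16, -10, 26, -7, -8, -16, -10, 26, -7, -8, …
The difference pattern repeats every 5 terms and not for any smaller step, so p = 5.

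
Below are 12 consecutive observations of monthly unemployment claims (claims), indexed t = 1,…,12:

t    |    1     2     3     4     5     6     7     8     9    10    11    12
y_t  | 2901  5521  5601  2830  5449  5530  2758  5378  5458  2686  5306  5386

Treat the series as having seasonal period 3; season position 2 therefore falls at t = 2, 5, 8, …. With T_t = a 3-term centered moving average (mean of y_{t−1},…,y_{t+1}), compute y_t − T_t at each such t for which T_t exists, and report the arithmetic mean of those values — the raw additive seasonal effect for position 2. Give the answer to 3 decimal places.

846.500

Season position 2 occurs at t = 2, 5, 8, 11 (where T_t is defined).
t=2: T_2 = 4674.33333; y_2 − T_2 = 5521 − 4674.33333 = 846.66667
t=5: T_5 = 4603.00000; y_5 − T_5 = 5449 − 4603.00000 = 846.00000
t=8: T_8 = 4531.33333; y_8 − T_8 = 5378 − 4531.33333 = 846.66667
t=11: T_11 = 4459.33333; y_11 − T_11 = 5306 − 4459.33333 = 846.66667
Mean deviation: (846.66667 + 846.00000 + 846.66667 + 846.66667) / 4 = 846.500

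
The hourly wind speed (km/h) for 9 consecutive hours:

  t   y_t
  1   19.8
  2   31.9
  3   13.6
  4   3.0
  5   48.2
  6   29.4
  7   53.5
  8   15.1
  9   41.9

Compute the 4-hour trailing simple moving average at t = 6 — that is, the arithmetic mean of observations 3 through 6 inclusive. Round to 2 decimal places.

Sum of periods 3–6: 13.6 + 3.0 + 48.2 + 29.4 = 94.2
Divide by 4: 94.2 / 4 = 23.55

23.55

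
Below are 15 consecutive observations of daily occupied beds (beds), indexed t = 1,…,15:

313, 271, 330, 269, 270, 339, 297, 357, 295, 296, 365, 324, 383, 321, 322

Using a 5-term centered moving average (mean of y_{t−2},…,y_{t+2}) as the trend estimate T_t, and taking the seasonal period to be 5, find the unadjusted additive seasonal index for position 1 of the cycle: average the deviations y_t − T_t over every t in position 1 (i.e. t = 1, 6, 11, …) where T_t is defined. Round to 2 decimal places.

32.50

Season position 1 occurs at t = 6, 11 (where T_t is defined).
t=6: T_6 = 306.4000; y_6 − T_6 = 339 − 306.4000 = 32.6000
t=11: T_11 = 332.6000; y_11 − T_11 = 365 − 332.6000 = 32.4000
Mean deviation: (32.6000 + 32.4000) / 2 = 32.50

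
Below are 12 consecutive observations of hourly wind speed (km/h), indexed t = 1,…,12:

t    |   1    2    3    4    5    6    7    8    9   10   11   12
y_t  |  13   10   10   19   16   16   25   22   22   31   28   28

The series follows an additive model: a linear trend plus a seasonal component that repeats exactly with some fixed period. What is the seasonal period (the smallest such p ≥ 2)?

First differences y_{t+1} − y_t: -3, 0, 9, -3, 0, 9, -3, 0, …
The difference pattern repeats every 3 terms and not for any smaller step, so p = 3.

3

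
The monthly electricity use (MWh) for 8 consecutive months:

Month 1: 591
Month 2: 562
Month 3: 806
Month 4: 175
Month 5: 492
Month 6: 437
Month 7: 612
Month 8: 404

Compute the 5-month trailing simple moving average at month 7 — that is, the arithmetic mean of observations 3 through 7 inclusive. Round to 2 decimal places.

504.40

Sum of periods 3–7: 806 + 175 + 492 + 437 + 612 = 2522
Divide by 5: 2522 / 5 = 504.40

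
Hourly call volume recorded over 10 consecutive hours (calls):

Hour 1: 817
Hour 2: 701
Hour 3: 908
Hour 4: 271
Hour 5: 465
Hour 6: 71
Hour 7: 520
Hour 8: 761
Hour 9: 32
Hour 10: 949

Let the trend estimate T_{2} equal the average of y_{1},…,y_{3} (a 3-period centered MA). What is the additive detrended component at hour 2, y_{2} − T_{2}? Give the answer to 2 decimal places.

Trend T_2 = (817 + 701 + 908) / 3 = 2426/3 = 808.6667
Detrended value: 701 − 808.6667 = -107.67

-107.67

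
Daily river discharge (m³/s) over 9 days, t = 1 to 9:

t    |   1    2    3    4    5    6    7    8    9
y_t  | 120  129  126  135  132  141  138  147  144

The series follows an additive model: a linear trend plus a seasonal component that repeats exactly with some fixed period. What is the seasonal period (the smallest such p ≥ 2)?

First differences y_{t+1} − y_t: 9, -3, 9, -3, 9, -3, …
The difference pattern repeats every 2 terms and not for any smaller step, so p = 2.

2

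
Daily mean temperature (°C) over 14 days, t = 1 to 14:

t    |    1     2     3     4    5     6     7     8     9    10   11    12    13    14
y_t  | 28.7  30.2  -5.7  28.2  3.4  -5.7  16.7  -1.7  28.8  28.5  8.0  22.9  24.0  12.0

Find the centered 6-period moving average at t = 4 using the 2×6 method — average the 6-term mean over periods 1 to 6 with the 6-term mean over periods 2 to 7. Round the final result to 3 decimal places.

Sum over 1–6: 28.7 + 30.2 + (-5.7) + 28.2 + 3.4 + (-5.7) = 79.1
Sum over 2–7: 30.2 + (-5.7) + 28.2 + 3.4 + (-5.7) + 16.7 = 67.1
CMA at t=4 = (79.1 + 67.1) / (2·6) = 146.2 / 12 = 12.183

12.183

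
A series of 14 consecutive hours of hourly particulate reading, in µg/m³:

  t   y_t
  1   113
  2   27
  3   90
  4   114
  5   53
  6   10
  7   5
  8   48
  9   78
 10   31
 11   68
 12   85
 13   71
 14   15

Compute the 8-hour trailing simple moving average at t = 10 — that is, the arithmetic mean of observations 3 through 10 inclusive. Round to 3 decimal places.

53.625

Sum of periods 3–10: 90 + 114 + 53 + 10 + 5 + 48 + 78 + 31 = 429
Divide by 8: 429 / 8 = 53.625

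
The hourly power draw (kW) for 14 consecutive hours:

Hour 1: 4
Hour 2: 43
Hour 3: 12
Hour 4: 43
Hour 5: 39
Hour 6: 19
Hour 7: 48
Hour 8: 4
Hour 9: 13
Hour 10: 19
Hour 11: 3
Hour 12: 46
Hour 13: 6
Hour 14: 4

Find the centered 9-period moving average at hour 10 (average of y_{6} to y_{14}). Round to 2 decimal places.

Sum of periods 6–14: 19 + 48 + 4 + 13 + 19 + 3 + 46 + 6 + 4 = 162
Divide by 9: 162 / 9 = 18.00

18.00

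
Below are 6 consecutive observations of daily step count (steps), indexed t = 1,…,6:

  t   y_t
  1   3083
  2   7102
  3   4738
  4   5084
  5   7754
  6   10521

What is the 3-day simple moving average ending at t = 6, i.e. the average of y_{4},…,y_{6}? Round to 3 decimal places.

7786.333

Sum of periods 4–6: 5084 + 7754 + 10521 = 23359
Divide by 3: 23359 / 3 = 7786.333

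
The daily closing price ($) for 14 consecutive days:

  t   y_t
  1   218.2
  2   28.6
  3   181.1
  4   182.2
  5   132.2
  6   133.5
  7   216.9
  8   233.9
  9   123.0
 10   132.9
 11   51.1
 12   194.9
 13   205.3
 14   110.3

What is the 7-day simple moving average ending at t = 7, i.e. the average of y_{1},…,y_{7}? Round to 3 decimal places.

Sum of periods 1–7: 218.2 + 28.6 + 181.1 + 182.2 + 132.2 + 133.5 + 216.9 = 1092.7
Divide by 7: 1092.7 / 7 = 156.100

156.100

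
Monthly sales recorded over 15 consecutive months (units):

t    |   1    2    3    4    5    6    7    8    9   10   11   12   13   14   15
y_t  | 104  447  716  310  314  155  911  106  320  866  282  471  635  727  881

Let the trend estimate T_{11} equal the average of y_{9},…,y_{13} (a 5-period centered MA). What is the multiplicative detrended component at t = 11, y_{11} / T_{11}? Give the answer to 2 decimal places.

0.55

Trend T_11 = (320 + 866 + 282 + 471 + 635) / 5 = 2574/5 = 514.8000
Ratio to trend: 282 / 514.8000 = 0.55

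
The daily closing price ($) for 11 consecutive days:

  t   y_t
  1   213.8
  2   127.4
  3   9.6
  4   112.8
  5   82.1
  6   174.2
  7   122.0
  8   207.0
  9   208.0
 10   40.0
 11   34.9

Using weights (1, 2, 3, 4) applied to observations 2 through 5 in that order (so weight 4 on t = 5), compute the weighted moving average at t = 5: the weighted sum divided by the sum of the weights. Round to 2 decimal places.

Weighted sum: 1·127.4 + 2·9.6 + 3·112.8 + 4·82.1 = 127.4 + 19.2 + 338.4 + 328.4 = 813.4
Weight total: 1 + 2 + 3 + 4 = 10
WMA = 813.4 / 10 = 81.34

81.34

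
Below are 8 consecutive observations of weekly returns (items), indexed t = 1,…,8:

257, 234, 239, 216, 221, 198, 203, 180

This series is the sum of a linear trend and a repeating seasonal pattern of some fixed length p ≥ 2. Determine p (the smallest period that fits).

2

First differences y_{t+1} − y_t: -23, 5, -23, 5, -23, 5, …
The difference pattern repeats every 2 terms and not for any smaller step, so p = 2.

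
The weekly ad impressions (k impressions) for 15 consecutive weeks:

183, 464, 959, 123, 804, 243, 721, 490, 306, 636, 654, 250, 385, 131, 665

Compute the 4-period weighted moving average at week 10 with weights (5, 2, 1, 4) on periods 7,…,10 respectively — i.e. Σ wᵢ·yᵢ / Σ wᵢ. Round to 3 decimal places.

619.583

Weighted sum: 5·721 + 2·490 + 1·306 + 4·636 = 3605 + 980 + 306 + 2544 = 7435
Weight total: 5 + 2 + 1 + 4 = 12
WMA = 7435 / 12 = 619.583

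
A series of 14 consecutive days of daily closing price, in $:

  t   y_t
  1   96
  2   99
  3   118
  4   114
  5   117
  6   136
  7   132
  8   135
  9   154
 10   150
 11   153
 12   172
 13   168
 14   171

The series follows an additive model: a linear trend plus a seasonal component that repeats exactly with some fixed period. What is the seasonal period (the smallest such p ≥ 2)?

First differences y_{t+1} − y_t: 3, 19, -4, 3, 19, -4, 3, 19, …
The difference pattern repeats every 3 terms and not for any smaller step, so p = 3.

3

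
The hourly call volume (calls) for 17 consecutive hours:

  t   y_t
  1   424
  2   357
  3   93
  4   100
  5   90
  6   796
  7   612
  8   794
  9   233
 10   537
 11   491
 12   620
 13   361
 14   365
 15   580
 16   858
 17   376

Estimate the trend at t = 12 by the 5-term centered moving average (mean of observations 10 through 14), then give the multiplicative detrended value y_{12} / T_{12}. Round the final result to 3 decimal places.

1.306

Trend T_12 = (537 + 491 + 620 + 361 + 365) / 5 = 2374/5 = 474.80000
Ratio to trend: 620 / 474.80000 = 1.306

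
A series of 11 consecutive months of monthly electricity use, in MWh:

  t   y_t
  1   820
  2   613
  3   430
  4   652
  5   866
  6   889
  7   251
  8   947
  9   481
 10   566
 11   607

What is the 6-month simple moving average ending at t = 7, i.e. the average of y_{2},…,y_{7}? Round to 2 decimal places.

616.83

Sum of periods 2–7: 613 + 430 + 652 + 866 + 889 + 251 = 3701
Divide by 6: 3701 / 6 = 616.83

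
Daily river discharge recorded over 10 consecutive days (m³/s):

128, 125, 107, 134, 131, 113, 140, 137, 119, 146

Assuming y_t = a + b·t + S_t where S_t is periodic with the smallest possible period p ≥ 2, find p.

3

First differences y_{t+1} − y_t: -3, -18, 27, -3, -18, 27, -3, -18, …
The difference pattern repeats every 3 terms and not for any smaller step, so p = 3.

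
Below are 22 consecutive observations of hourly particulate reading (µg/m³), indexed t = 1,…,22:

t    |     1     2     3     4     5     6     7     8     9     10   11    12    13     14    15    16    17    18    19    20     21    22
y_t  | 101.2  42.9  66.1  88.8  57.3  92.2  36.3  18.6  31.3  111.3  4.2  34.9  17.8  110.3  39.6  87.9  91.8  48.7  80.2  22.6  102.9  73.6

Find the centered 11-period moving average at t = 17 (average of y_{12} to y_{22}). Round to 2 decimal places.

Sum of periods 12–22: 34.9 + 17.8 + 110.3 + 39.6 + 87.9 + 91.8 + 48.7 + 80.2 + 22.6 + 102.9 + 73.6 = 710.3
Divide by 11: 710.3 / 11 = 64.57

64.57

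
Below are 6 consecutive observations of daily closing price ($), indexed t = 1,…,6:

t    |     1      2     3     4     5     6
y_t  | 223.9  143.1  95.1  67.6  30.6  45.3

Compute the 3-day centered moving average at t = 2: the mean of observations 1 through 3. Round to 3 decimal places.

Sum of periods 1–3: 223.9 + 143.1 + 95.1 = 462.1
Divide by 3: 462.1 / 3 = 154.033

154.033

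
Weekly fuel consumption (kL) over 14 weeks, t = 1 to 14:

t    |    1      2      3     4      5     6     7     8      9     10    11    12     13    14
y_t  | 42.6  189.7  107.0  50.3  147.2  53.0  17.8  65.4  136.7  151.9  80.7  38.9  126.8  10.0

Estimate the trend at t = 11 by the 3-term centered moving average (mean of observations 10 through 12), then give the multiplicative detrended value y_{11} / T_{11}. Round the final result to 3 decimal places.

0.892

Trend T_11 = (151.9 + 80.7 + 38.9) / 3 = 271.5/3 = 90.50000
Ratio to trend: 80.7 / 90.50000 = 0.892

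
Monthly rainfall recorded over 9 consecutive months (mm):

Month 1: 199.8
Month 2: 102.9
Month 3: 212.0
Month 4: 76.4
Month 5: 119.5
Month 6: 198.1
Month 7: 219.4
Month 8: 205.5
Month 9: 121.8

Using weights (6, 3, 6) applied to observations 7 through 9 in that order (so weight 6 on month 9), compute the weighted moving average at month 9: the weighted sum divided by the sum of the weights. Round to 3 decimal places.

177.580

Weighted sum: 6·219.4 + 3·205.5 + 6·121.8 = 1316.4 + 616.5 + 730.8 = 2663.7
Weight total: 6 + 3 + 6 = 15
WMA = 2663.7 / 15 = 177.580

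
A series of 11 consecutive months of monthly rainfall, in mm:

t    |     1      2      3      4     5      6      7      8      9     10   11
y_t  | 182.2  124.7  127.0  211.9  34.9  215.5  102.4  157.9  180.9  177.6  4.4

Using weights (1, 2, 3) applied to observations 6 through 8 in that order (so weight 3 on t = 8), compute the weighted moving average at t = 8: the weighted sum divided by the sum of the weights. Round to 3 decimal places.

Weighted sum: 1·215.5 + 2·102.4 + 3·157.9 = 215.5 + 204.8 + 473.7 = 894.0
Weight total: 1 + 2 + 3 = 6
WMA = 894.0 / 6 = 149.000

149.000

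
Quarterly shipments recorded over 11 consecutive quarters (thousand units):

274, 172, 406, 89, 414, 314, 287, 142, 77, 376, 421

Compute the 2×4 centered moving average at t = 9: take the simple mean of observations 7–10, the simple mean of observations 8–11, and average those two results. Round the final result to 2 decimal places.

237.25

Sum over 7–10: 287 + 142 + 77 + 376 = 882
Sum over 8–11: 142 + 77 + 376 + 421 = 1016
CMA at t=9 = (882 + 1016) / (2·4) = 1898 / 8 = 237.25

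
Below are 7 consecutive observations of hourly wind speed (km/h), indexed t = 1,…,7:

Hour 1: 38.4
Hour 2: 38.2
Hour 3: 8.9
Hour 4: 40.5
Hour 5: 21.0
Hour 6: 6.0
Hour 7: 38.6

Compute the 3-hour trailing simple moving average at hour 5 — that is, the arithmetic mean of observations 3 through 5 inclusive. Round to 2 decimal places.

23.47

Sum of periods 3–5: 8.9 + 40.5 + 21.0 = 70.4
Divide by 3: 70.4 / 3 = 23.47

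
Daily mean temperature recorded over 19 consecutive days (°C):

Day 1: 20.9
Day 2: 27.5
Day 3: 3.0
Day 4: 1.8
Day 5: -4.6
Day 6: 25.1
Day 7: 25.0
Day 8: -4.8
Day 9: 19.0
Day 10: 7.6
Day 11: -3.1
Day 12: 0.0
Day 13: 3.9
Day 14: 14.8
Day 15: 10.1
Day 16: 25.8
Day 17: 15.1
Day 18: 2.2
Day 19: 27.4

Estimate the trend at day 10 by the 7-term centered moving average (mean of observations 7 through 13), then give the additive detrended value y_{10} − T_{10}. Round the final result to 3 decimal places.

0.800

Trend T_10 = (25.0 + (-4.8) + 19.0 + 7.6 + (-3.1) + 0.0 + 3.9) / 7 = 47.6/7 = 6.80000
Detrended value: 7.6 − 6.80000 = 0.800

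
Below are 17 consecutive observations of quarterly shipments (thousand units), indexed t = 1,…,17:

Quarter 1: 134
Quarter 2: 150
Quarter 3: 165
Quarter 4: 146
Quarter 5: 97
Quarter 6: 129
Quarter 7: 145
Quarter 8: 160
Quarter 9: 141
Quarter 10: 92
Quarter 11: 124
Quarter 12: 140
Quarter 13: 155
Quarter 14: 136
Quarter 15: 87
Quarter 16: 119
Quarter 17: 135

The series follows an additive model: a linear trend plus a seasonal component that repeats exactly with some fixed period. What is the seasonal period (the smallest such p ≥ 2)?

First differences y_{t+1} − y_t: 16, 15, -19, -49, 32, 16, 15, -19, -49, 32, 16, 15, …
The difference pattern repeats every 5 terms and not for any smaller step, so p = 5.

5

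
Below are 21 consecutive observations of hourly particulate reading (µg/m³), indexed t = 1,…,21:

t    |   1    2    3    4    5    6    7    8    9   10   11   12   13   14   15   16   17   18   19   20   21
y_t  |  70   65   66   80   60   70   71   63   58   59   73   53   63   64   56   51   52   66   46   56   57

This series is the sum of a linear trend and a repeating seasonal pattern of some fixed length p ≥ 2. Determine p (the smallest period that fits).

7

First differences y_{t+1} − y_t: -5, 1, 14, -20, 10, 1, -8, -5, 1, 14, -20, 10, 1, -8, -5, 1, …
The difference pattern repeats every 7 terms and not for any smaller step, so p = 7.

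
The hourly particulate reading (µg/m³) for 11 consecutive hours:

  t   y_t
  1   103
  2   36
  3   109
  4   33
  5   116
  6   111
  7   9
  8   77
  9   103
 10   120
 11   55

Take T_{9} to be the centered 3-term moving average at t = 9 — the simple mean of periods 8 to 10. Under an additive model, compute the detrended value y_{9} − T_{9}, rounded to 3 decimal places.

Trend T_9 = (77 + 103 + 120) / 3 = 300/3 = 100.00000
Detrended value: 103 − 100.00000 = 3.000

3.000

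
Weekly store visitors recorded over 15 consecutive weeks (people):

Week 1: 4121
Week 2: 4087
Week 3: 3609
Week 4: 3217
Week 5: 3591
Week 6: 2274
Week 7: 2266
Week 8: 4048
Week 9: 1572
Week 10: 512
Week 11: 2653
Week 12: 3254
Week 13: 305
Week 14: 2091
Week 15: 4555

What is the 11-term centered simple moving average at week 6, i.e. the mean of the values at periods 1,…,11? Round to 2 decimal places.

Sum of periods 1–11: 4121 + 4087 + 3609 + 3217 + 3591 + 2274 + 2266 + 4048 + 1572 + 512 + 2653 = 31950
Divide by 11: 31950 / 11 = 2904.55

2904.55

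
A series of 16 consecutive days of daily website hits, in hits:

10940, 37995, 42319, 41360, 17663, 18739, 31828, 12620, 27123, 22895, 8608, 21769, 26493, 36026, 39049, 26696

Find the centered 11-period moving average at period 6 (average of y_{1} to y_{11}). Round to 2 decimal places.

Sum of periods 1–11: 10940 + 37995 + 42319 + 41360 + 17663 + 18739 + 31828 + 12620 + 27123 + 22895 + 8608 = 272090
Divide by 11: 272090 / 11 = 24735.45

24735.45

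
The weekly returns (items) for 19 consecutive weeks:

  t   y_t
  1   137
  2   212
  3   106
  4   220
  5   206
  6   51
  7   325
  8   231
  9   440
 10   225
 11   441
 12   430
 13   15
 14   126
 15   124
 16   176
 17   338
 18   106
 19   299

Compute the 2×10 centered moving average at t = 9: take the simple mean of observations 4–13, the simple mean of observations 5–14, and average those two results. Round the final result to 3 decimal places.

253.700

Sum over 4–13: 220 + 206 + 51 + 325 + 231 + 440 + 225 + 441 + 430 + 15 = 2584
Sum over 5–14: 206 + 51 + 325 + 231 + 440 + 225 + 441 + 430 + 15 + 126 = 2490
CMA at t=9 = (2584 + 2490) / (2·10) = 5074 / 20 = 253.700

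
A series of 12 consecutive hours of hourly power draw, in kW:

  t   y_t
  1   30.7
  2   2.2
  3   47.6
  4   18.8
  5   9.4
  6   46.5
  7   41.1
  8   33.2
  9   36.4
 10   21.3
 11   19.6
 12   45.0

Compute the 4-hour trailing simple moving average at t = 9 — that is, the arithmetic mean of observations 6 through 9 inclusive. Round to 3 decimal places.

39.300

Sum of periods 6–9: 46.5 + 41.1 + 33.2 + 36.4 = 157.2
Divide by 4: 157.2 / 4 = 39.300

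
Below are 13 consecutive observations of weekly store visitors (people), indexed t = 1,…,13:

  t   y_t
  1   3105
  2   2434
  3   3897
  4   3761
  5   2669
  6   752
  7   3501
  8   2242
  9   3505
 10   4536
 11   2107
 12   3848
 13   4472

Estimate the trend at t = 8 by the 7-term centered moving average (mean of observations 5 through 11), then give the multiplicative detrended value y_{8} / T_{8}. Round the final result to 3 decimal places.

0.813

Trend T_8 = (2669 + 752 + 3501 + 2242 + 3505 + 4536 + 2107) / 7 = 19312/7 = 2758.85714
Ratio to trend: 2242 / 2758.85714 = 0.813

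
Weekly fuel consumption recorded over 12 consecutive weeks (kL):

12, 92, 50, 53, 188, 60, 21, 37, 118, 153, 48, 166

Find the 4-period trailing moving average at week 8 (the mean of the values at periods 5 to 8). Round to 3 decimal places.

Sum of periods 5–8: 188 + 60 + 21 + 37 = 306
Divide by 4: 306 / 4 = 76.500

76.500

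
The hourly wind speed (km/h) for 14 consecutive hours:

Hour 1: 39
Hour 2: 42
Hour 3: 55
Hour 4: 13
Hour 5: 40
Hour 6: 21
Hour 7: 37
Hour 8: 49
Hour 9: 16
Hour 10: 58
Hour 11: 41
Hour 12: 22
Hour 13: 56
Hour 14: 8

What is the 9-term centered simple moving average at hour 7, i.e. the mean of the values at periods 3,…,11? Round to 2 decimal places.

36.67

Sum of periods 3–11: 55 + 13 + 40 + 21 + 37 + 49 + 16 + 58 + 41 = 330
Divide by 9: 330 / 9 = 36.67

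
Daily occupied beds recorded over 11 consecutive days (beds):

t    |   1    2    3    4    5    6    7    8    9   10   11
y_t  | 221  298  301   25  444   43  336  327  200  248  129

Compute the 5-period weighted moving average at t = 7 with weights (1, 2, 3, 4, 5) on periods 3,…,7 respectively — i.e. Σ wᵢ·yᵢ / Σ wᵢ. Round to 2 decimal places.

Weighted sum: 1·301 + 2·25 + 3·444 + 4·43 + 5·336 = 301 + 50 + 1332 + 172 + 1680 = 3535
Weight total: 1 + 2 + 3 + 4 + 5 = 15
WMA = 3535 / 15 = 235.67

235.67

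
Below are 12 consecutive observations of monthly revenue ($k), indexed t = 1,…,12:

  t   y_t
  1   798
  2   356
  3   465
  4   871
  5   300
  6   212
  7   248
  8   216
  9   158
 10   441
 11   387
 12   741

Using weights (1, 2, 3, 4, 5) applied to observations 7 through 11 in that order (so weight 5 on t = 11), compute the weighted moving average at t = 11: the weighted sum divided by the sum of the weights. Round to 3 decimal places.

323.533

Weighted sum: 1·248 + 2·216 + 3·158 + 4·441 + 5·387 = 248 + 432 + 474 + 1764 + 1935 = 4853
Weight total: 1 + 2 + 3 + 4 + 5 = 15
WMA = 4853 / 15 = 323.533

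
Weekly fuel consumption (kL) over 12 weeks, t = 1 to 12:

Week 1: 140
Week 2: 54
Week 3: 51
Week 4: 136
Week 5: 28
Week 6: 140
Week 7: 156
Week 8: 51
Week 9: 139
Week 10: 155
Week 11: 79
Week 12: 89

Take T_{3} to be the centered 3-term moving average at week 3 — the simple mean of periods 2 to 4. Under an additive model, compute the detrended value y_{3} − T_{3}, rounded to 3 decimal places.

Trend T_3 = (54 + 51 + 136) / 3 = 241/3 = 80.33333
Detrended value: 51 − 80.33333 = -29.333

-29.333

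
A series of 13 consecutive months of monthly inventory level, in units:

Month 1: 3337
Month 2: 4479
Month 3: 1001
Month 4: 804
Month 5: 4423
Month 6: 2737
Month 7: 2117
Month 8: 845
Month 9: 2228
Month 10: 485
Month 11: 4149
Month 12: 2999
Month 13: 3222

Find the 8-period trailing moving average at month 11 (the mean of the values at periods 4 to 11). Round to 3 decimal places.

Sum of periods 4–11: 804 + 4423 + 2737 + 2117 + 845 + 2228 + 485 + 4149 = 17788
Divide by 8: 17788 / 8 = 2223.500

2223.500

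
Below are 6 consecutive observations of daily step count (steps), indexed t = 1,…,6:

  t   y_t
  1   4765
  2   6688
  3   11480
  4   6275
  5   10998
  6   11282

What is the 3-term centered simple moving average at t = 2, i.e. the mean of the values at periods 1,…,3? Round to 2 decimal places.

7644.33

Sum of periods 1–3: 4765 + 6688 + 11480 = 22933
Divide by 3: 22933 / 3 = 7644.33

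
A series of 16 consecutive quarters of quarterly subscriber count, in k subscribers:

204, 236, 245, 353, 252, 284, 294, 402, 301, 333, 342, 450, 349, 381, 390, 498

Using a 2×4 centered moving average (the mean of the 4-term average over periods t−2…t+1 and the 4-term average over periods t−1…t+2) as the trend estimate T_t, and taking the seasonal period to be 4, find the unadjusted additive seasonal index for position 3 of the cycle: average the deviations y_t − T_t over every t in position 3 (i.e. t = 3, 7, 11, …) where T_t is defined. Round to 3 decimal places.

-20.375

Season position 3 occurs at t = 3, 7, 11 (where T_t is defined).
t=3: T_3 = 265.50000; y_3 − T_3 = 245 − 265.50000 = -20.50000
t=7: T_7 = 314.12500; y_7 − T_7 = 294 − 314.12500 = -20.12500
t=11: T_11 = 362.50000; y_11 − T_11 = 342 − 362.50000 = -20.50000
Mean deviation: (-20.50000 + -20.12500 + -20.50000) / 3 = -20.375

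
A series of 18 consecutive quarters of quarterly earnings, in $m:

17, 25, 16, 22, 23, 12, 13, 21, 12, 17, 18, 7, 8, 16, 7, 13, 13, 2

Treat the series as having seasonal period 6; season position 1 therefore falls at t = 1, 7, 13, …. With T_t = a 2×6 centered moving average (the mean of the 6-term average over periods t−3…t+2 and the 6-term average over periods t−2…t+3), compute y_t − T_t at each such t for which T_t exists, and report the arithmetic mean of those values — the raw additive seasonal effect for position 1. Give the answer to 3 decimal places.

Season position 1 occurs at t = 7, 13 (where T_t is defined).
t=7: T_7 = 16.75000; y_7 − T_7 = 13 − 16.75000 = -3.75000
t=13: T_13 = 11.83333; y_13 − T_13 = 8 − 11.83333 = -3.83333
Mean deviation: (-3.75000 + -3.83333) / 2 = -3.792

-3.792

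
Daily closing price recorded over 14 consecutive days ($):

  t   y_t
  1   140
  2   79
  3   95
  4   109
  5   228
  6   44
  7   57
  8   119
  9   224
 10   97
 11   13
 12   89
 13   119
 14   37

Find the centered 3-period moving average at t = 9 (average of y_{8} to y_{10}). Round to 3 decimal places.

Sum of periods 8–10: 119 + 224 + 97 = 440
Divide by 3: 440 / 3 = 146.667

146.667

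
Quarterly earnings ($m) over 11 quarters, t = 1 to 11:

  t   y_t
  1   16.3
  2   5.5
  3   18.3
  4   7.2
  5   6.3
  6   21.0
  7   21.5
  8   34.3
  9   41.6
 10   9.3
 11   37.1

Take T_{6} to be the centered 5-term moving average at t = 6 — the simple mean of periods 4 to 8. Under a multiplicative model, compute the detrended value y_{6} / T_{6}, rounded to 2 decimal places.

1.16

Trend T_6 = (7.2 + 6.3 + 21.0 + 21.5 + 34.3) / 5 = 90.3/5 = 18.0600
Ratio to trend: 21.0 / 18.0600 = 1.16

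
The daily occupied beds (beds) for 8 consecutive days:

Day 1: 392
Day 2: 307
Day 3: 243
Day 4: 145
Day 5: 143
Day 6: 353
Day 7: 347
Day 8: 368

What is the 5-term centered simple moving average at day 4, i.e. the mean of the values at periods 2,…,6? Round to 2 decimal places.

238.20

Sum of periods 2–6: 307 + 243 + 145 + 143 + 353 = 1191
Divide by 5: 1191 / 5 = 238.20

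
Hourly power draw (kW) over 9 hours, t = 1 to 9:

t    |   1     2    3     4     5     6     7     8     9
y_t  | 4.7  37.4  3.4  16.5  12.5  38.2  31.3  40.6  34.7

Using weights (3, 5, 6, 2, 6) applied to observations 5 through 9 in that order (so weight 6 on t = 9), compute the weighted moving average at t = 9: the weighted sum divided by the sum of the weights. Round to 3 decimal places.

32.077

Weighted sum: 3·12.5 + 5·38.2 + 6·31.3 + 2·40.6 + 6·34.7 = 37.5 + 191.0 + 187.8 + 81.2 + 208.2 = 705.7
Weight total: 3 + 5 + 6 + 2 + 6 = 22
WMA = 705.7 / 22 = 32.077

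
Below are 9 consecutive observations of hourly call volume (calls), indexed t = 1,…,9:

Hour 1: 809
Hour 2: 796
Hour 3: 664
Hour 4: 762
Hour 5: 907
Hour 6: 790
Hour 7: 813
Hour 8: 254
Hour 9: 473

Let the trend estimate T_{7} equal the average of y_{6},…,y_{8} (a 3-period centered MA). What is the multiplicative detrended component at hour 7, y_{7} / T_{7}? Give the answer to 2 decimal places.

Trend T_7 = (790 + 813 + 254) / 3 = 1857/3 = 619.0000
Ratio to trend: 813 / 619.0000 = 1.31

1.31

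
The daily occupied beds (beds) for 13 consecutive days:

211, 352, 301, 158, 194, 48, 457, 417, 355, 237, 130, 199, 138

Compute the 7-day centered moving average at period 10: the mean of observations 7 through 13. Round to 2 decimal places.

Sum of periods 7–13: 457 + 417 + 355 + 237 + 130 + 199 + 138 = 1933
Divide by 7: 1933 / 7 = 276.14

276.14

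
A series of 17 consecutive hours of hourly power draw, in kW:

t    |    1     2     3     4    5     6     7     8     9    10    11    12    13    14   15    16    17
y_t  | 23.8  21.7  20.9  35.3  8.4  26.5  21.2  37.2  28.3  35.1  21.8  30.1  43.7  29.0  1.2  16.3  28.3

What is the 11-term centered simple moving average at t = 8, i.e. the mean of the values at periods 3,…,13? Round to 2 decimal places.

Sum of periods 3–13: 20.9 + 35.3 + 8.4 + 26.5 + 21.2 + 37.2 + 28.3 + 35.1 + 21.8 + 30.1 + 43.7 = 308.5
Divide by 11: 308.5 / 11 = 28.05

28.05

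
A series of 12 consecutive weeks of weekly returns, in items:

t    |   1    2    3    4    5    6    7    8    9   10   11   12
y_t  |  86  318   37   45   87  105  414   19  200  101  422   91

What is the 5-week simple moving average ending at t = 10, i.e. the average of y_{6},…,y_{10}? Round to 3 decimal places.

Sum of periods 6–10: 105 + 414 + 19 + 200 + 101 = 839
Divide by 5: 839 / 5 = 167.800

167.800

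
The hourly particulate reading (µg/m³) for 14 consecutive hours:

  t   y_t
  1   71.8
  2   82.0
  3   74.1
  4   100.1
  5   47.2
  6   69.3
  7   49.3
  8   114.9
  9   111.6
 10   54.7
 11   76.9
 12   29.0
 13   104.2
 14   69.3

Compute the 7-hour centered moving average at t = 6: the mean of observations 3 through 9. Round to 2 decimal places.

Sum of periods 3–9: 74.1 + 100.1 + 47.2 + 69.3 + 49.3 + 114.9 + 111.6 = 566.5
Divide by 7: 566.5 / 7 = 80.93

80.93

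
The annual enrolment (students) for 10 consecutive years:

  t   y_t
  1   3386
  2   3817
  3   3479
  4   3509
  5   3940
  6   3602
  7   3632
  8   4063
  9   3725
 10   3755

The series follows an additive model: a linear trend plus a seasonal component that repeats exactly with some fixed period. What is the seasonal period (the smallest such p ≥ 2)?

3

First differences y_{t+1} − y_t: 431, -338, 30, 431, -338, 30, 431, -338, …
The difference pattern repeats every 3 terms and not for any smaller step, so p = 3.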